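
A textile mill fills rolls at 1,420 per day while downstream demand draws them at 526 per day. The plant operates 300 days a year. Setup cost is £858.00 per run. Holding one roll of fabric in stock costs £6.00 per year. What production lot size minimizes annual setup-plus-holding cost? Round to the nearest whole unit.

Q* ≈ 8,467 rolls

Annual demand D = 526 × 300 = 157,800.
Production build-up factor (1 − d/p) = 1 − 526/1,420 = 0.6296.
Q* = √(2DS / (H(1 − d/p))) = √(2 × 157,800 × 858 / (6 × 0.6296)).
= √(270,784,800 / 3.7775) ≈ 8466.656.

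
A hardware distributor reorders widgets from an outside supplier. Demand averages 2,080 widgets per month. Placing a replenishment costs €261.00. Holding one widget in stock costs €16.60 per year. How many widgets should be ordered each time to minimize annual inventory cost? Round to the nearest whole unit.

Q* ≈ 886 widgets

Annual demand D = 2,080 × 12 = 24,960.
EOQ = √(2DS / H) = √(2 × 24,960 × 261 / 16.6).
= √(13,029,120 / 16.6) = √784,886.747 ≈ 885.938.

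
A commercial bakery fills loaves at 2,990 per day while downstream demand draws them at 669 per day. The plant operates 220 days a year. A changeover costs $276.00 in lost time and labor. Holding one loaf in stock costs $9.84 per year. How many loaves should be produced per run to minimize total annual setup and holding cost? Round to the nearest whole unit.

Annual demand D = 669 × 220 = 147,180.
Production build-up factor (1 − d/p) = 1 − 669/2,990 = 0.7763.
Q* = √(2DS / (H(1 − d/p))) = √(2 × 147,180 × 276 / (9.84 × 0.7763)).
= √(81,243,360 / 7.6383) ≈ 3261.328.

Q* ≈ 3,261 loaves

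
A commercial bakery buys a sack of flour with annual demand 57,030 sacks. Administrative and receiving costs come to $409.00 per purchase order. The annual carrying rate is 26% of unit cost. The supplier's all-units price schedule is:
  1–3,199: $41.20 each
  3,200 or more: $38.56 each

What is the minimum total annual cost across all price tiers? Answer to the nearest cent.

Holding cost per unit per year at price C is H = 0.26·C.
Candidates are each tier's EOQ (if it falls in that tier) and each price-break quantity.
EOQ at $41.20 = 2086.9 (feasible in tier 1): TC = 57,030×$41.20 + (57,030/2086.9)×409 + (2086.9/2)×0.26×$41.20 = $2,371,990.43.
EOQ at $38.56 = 2157.1 < 3200, so use break Q=3200: TC = 57,030×$38.56 + (57,030/3200.0)×409 + (3200.0/2)×0.26×$38.56 = $2,222,406.91.
Lowest total cost among the candidates is at Q = 3200.0.

TC* ≈ $2,222,406.91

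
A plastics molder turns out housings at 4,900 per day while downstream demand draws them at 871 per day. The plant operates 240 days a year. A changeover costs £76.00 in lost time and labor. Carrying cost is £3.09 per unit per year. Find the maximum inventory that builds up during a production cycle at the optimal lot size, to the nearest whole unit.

Annual demand D = 871 × 240 = 209,040.
Production build-up factor (1 − d/p) = 1 − 871/4,900 = 0.8222.
Q* = √(2DS / (H(1 − d/p))) = √(2 × 209,040 × 76 / (3.09 × 0.8222)).
= √(31,774,080 / 2.5407) ≈ 3536.362.
Maximum inventory = Q*(1 − d/p) = 3536.362 × 0.8222 ≈ 2907.755.

I_max ≈ 2,908 housings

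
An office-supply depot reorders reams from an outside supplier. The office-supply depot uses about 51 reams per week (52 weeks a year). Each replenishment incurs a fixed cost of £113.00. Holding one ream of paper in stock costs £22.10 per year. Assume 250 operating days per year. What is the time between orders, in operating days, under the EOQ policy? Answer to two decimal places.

T ≈ 15.52 days

Annual demand D = 51 × 52 = 2,652.
The optimal lot size = √(2DS/H) = √(2 × 2,652 × 113 / 22.1) ≈ 164.68.
Cycle time = Q*/D × 250 = 164.68 / 2,652 × 250 ≈ 15.524 days.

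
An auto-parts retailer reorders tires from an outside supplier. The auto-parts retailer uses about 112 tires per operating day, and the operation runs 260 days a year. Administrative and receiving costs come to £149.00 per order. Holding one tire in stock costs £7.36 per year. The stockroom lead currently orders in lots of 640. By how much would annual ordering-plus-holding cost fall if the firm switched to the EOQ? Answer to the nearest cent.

Extra cost ≈ £1,142.93 per year

Annual demand D = 112 × 260 = 29,120.
EOQ = √(2DS/H) = √(2 × 29,120 × 149 / 7.36) ≈ 1085.84.
Cost at Q* = (D/Q*)S + (Q*/2)H = √(2DSH) ≈ £7,991.77.
Cost at Q = 640: (29,120/640)×149 + (640/2)×7.36 = £6,779.50 + £2,355.20 = £9,134.70.
Excess = £9,134.70 − £7,991.77 = £1,142.93.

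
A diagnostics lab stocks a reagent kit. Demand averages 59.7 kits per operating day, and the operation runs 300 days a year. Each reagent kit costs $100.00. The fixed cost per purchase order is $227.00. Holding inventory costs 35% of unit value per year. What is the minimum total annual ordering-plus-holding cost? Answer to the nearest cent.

TC* ≈ $16,869.79

Annual demand D = 59.7 × 300 = 17,910.
Holding cost H = 0.35 × $100.00 = $35.0000 per unit per year.
EOQ = √(2DS/H) = √(2 × 17,910 × 227 / 35) ≈ 481.99.
At Q*, ordering cost (D/Q*)S equals holding cost (Q*/2)H, each = √(DSH/2).
Minimum total = √(2DSH) = √(2 × 17,910 × 227 × 35) ≈ 16869.793.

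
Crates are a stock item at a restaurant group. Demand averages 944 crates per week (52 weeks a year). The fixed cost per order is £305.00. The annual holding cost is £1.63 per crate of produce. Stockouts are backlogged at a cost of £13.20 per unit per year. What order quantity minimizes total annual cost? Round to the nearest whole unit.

Annual demand D = 944 × 52 = 49,088.
With planned backorders, Q* = √(2DS/H) · √((H+B)/B).
√(2DS/H) = √(2 × 49,088 × 305 / 1.63) = 4286.065.
√((H+B)/B) = √((1.63+13.2)/13.2) = 1.0599.
Q* ≈ 4542.996.

Q* ≈ 4,543 crates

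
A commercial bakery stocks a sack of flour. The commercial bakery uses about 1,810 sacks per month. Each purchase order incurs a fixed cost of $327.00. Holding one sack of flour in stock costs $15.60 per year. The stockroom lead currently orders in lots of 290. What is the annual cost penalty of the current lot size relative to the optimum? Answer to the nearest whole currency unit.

Annual demand D = 1,810 × 12 = 21,720.
EOQ = √(2DS/H) = √(2 × 21,720 × 327 / 15.6) ≈ 954.24.
Cost at Q* = (D/Q*)S + (Q*/2)H = √(2DSH) ≈ $14,886.11.
Cost at Q = 290: (21,720/290)×327 + (290/2)×15.6 = $24,491.17 + $2,262.00 = $26,753.17.
Excess = $26,753.17 − $14,886.11 = $11,867.07.

Extra cost ≈ $11,867 per year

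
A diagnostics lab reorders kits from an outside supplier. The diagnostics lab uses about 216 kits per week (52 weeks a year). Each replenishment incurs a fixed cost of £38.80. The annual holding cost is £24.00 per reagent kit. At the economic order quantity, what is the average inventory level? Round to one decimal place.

Annual demand D = 216 × 52 = 11,232.
The optimal lot size = √(2DS/H) = √(2 × 11,232 × 38.8 / 24) ≈ 190.57.
Average inventory = Q*/2 ≈ 190.57 / 2 = 95.285.

Average inventory ≈ 95.3 kits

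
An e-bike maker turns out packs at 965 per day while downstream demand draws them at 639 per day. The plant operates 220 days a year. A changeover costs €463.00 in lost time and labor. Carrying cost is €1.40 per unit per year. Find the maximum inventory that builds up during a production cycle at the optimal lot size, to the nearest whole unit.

I_max ≈ 5,605 packs

Annual demand D = 639 × 220 = 140,580.
Production build-up factor (1 − d/p) = 1 − 639/965 = 0.3378.
Q* = √(2DS / (H(1 − d/p))) = √(2 × 140,580 × 463 / (1.4 × 0.3378)).
= √(130,177,080 / 0.473) ≈ 16590.448.
Maximum inventory = Q*(1 − d/p) = 16590.448 × 0.3378 ≈ 5604.649.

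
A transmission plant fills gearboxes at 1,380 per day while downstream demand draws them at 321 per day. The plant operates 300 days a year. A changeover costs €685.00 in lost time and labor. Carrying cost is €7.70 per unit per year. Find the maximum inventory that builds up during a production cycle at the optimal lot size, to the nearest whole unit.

I_max ≈ 3,626 gearboxes

Annual demand D = 321 × 300 = 96,300.
Production build-up factor (1 − d/p) = 1 − 321/1,380 = 0.7674.
Q* = √(2DS / (H(1 − d/p))) = √(2 × 96,300 × 685 / (7.7 × 0.7674)).
= √(131,931,000 / 5.9089) ≈ 4725.194.
Maximum inventory = Q*(1 − d/p) = 4725.194 × 0.7674 ≈ 3626.073.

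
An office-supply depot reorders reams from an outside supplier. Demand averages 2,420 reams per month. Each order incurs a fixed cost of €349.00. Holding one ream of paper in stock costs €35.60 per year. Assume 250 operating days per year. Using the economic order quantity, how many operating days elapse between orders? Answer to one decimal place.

T ≈ 6.5 days

Annual demand D = 2,420 × 12 = 29,040.
Q* = √(2DS/H) = √(2 × 29,040 × 349 / 35.6) ≈ 754.57.
Cycle time = Q*/D × 250 = 754.57 / 29,040 × 250 ≈ 6.496 days.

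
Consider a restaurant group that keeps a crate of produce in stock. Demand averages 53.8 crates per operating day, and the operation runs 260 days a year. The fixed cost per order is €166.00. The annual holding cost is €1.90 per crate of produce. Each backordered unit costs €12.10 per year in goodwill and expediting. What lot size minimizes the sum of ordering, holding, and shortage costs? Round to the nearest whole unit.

Q* ≈ 1,682 crates

Annual demand D = 53.8 × 260 = 13,988.
With planned backorders, Q* = √(2DS/H) · √((H+B)/B).
√(2DS/H) = √(2 × 13,988 × 166 / 1.9) = 1563.400.
√((H+B)/B) = √((1.9+12.1)/12.1) = 1.0757.
Q* ≈ 1681.672.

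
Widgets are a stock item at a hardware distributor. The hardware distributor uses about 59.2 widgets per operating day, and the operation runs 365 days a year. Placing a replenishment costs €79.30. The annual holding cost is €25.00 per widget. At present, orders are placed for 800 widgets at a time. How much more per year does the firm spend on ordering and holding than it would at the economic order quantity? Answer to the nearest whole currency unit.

Annual demand D = 59.2 × 365 = 21,608.
EOQ = √(2DS/H) = √(2 × 21,608 × 79.3 / 25) ≈ 370.24.
Cost at Q* = (D/Q*)S + (Q*/2)H = √(2DSH) ≈ €9,256.12.
Cost at Q = 800: (21,608/800)×79.3 + (800/2)×25 = €2,141.89 + €10,000.00 = €12,141.89.
Excess = €12,141.89 − €9,256.12 = €2,885.78.

Extra cost ≈ €2,886 per year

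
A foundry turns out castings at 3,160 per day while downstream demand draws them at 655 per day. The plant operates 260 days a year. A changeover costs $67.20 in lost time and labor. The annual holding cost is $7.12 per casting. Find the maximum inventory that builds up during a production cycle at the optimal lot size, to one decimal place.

I_max ≈ 1,596.3 castings

Annual demand D = 655 × 260 = 170,300.
Production build-up factor (1 − d/p) = 1 − 655/3,160 = 0.7927.
Q* = √(2DS / (H(1 − d/p))) = √(2 × 170,300 × 67.2 / (7.12 × 0.7927)).
= √(22,888,320 / 5.6442) ≈ 2013.755.
Maximum inventory = Q*(1 − d/p) = 2013.755 × 0.7927 ≈ 1596.347.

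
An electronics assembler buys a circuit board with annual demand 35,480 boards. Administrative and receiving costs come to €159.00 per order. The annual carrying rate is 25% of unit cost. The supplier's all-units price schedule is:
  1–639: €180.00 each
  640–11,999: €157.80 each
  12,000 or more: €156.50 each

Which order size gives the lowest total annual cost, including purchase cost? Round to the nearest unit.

Q* ≈ 640 boards

Holding cost per unit per year at price C is H = 0.25·C.
For each price level, check whether its EOQ is feasible; otherwise the best quantity at that price is the breakpoint.
EOQ at €180.00 = 500.7 (feasible in tier 1): TC = 35,480×€180.00 + (35,480/500.7)×159 + (500.7/2)×0.25×€180.00 = €6,408,932.62.
EOQ at €157.80 = 534.8 < 640, so use break Q=640: TC = 35,480×€157.80 + (35,480/640.0)×159 + (640.0/2)×0.25×€157.80 = €5,620,182.56.
EOQ at €156.50 = 537.0 < 12000, so use break Q=12000: TC = 35,480×€156.50 + (35,480/12000.0)×159 + (12000.0/2)×0.25×€156.50 = €5,787,840.11.
Lowest total cost is €5,620,182.56 at Q = 640.0.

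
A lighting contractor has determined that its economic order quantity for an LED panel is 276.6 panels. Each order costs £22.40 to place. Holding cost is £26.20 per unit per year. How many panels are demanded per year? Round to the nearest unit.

Squaring Q* = √(2DS/H) gives Q*² = 2DS/H.
From Q* = √(2DS/H): D = Q*²H / (2S) = 276.6² × 26.2 / (2 × 22.4) = 44743.261.

D ≈ 44,743 panels per year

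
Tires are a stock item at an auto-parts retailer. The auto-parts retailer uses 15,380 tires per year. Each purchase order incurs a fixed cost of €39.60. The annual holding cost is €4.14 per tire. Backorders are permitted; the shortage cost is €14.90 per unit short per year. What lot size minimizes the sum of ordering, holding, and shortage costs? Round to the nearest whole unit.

With planned backorders, Q* = √(2DS/H) · √((H+B)/B).
√(2DS/H) = √(2 × 15,380 × 39.6 / 4.14) = 542.426.
√((H+B)/B) = √((4.14+14.9)/14.9) = 1.1304.
Q* ≈ 613.170.

Q* ≈ 613 tires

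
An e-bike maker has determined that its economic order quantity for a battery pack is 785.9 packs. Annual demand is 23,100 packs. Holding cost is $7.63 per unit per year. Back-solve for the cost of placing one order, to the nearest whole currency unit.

Squaring Q* = √(2DS/H) gives Q*² = 2DS/H.
From Q* = √(2DS/H): S = Q*²H / (2D) = 785.9² × 7.63 / (2 × 23,100) = 102.0040.

S ≈ $102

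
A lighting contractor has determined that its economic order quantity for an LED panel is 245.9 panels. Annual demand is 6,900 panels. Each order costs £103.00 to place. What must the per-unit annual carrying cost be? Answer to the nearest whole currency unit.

H ≈ £24

Squaring Q* = √(2DS/H) gives Q*² = 2DS/H.
From Q* = √(2DS/H): H = 2DS / Q*² = 2 × 6,900 × 103 / 245.9² = 23.5071.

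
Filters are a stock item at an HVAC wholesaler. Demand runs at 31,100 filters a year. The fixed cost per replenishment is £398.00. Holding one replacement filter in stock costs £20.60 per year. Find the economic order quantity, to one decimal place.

Q* ≈ 1,096.2 filters

EOQ = √(2DS / H) = √(2 × 31,100 × 398 / 20.6).
= √(24,755,600 / 20.6) = √1,201,728.1553 ≈ 1096.234.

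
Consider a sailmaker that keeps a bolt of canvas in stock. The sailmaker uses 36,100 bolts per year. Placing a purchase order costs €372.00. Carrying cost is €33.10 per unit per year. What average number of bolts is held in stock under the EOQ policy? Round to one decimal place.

EOQ = √(2DS/H) = √(2 × 36,100 × 372 / 33.1) ≈ 900.80.
Average inventory = Q*/2 ≈ 900.80 / 2 = 450.398.

Average inventory ≈ 450.4 bolts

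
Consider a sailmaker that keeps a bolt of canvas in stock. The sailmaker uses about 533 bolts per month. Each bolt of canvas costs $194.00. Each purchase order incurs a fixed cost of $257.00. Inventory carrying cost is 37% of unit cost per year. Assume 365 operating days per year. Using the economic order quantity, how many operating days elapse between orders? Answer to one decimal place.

Annual demand D = 533 × 12 = 6,396.
Holding cost H = 0.37 × $194.00 = $71.7800 per unit per year.
EOQ = √(2DS/H) = √(2 × 6,396 × 257 / 71.78) ≈ 214.01.
Cycle time = Q*/D × 365 = 214.01 / 6,396 × 365 ≈ 12.213 days.

T ≈ 12.2 days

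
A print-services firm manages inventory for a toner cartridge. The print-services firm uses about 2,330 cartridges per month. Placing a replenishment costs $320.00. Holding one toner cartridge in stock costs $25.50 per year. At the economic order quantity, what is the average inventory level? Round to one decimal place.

Annual demand D = 2,330 × 12 = 27,960.
The optimal lot size = √(2DS/H) = √(2 × 27,960 × 320 / 25.5) ≈ 837.70.
Average inventory = Q*/2 ≈ 837.70 / 2 = 418.850.

Average inventory ≈ 418.8 cartridges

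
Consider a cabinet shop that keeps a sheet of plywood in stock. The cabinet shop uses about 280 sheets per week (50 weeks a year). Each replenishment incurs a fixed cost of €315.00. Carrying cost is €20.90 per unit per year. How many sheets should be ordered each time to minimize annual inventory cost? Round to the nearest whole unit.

Annual demand D = 280 × 50 = 14,000.
EOQ = √(2DS / H) = √(2 × 14,000 × 315 / 20.9).
= √(8,820,000 / 20.9) = √422,009.5694 ≈ 649.623.

Q* ≈ 650 sheets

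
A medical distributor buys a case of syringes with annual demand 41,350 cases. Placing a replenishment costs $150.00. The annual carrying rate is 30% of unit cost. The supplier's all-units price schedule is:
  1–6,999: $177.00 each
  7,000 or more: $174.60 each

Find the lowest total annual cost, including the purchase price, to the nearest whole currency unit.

TC* ≈ $7,344,615

Holding cost per unit per year at price C is H = 0.30·C.
Evaluate total cost at each tier's feasible EOQ or, if the EOQ is below the tier, at the tier's minimum quantity.
EOQ at $177.00 = 483.3 (feasible in tier 1): TC = 41,350×$177.00 + (41,350/483.3)×150 + (483.3/2)×0.30×$177.00 = $7,344,615.26.
EOQ at $174.60 = 486.6 < 7000, so use break Q=7000: TC = 41,350×$174.60 + (41,350/7000.0)×150 + (7000.0/2)×0.30×$174.60 = $7,403,926.07.
Lowest total cost among the candidates is at Q = 483.3.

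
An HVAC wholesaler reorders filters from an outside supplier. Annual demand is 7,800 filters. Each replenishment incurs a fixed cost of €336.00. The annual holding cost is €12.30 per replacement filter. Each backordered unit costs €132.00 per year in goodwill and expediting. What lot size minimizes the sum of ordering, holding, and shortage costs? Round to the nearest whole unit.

With planned backorders, Q* = √(2DS/H) · √((H+B)/B).
√(2DS/H) = √(2 × 7,800 × 336 / 12.3) = 652.799.
√((H+B)/B) = √((12.3+132)/132) = 1.0456.
Q* ≈ 682.536.

Q* ≈ 683 filters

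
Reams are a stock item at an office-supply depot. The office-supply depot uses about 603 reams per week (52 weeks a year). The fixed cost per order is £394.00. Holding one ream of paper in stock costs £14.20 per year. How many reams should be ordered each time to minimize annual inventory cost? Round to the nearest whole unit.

Annual demand D = 603 × 52 = 31,356.
EOQ = √(2DS / H) = √(2 × 31,356 × 394 / 14.2).
= √(24,708,528 / 14.2) = √1,740,037.1831 ≈ 1319.105.

Q* ≈ 1,319 reams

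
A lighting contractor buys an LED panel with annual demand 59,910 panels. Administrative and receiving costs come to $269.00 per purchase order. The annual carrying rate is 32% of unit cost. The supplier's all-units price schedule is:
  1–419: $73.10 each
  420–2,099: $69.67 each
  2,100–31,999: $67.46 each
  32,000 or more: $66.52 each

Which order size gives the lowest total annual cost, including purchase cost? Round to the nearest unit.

Q* ≈ 2,100 panels

Holding cost per unit per year at price C is H = 0.32·C.
Evaluate total cost at each tier's feasible EOQ or, if the EOQ is below the tier, at the tier's minimum quantity.
Tier 1 ($73.10): EOQ = 1173.8 exceeds tier's upper bound 419, so this tier is dominated.
EOQ at $69.67 = 1202.4 (feasible in tier 2): TC = 59,910×$69.67 + (59,910/1202.4)×269 + (1202.4/2)×0.32×$69.67 = $4,200,736.11.
EOQ at $67.46 = 1221.9 < 2100, so use break Q=2100: TC = 59,910×$67.46 + (59,910/2100.0)×269 + (2100.0/2)×0.32×$67.46 = $4,071,869.35.
EOQ at $66.52 = 1230.5 < 32000, so use break Q=32000: TC = 59,910×$66.52 + (59,910/32000.0)×269 + (32000.0/2)×0.32×$66.52 = $4,326,299.22.
Lowest total cost is $4,071,869.35 at Q = 2100.0.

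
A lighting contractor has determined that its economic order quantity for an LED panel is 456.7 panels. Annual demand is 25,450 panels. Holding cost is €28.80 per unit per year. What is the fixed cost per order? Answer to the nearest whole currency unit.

S ≈ €118

Squaring Q* = √(2DS/H) gives Q*² = 2DS/H.
From Q* = √(2DS/H): S = Q*²H / (2D) = 456.7² × 28.8 / (2 × 25,450) = 118.0149.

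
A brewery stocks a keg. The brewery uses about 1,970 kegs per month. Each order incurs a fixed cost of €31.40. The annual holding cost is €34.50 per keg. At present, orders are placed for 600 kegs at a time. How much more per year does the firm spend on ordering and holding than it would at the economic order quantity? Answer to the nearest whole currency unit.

Annual demand D = 1,970 × 12 = 23,640.
EOQ = √(2DS/H) = √(2 × 23,640 × 31.4 / 34.5) ≈ 207.44.
Cost at Q* = (D/Q*)S + (Q*/2)H = √(2DSH) ≈ €7,156.70.
Cost at Q = 600: (23,640/600)×31.4 + (600/2)×34.5 = €1,237.16 + €10,350.00 = €11,587.16.
Excess = €11,587.16 − €7,156.70 = €4,430.46.

Extra cost ≈ €4,430 per year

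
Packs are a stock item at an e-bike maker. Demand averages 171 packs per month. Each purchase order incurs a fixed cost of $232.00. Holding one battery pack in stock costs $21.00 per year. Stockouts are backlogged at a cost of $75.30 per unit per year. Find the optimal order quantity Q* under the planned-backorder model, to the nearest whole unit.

Q* ≈ 241 packs

Annual demand D = 171 × 12 = 2,052.
With planned backorders, Q* = √(2DS/H) · √((H+B)/B).
√(2DS/H) = √(2 × 2,052 × 232 / 21) = 212.931.
√((H+B)/B) = √((21+75.3)/75.3) = 1.1309.
Q* ≈ 240.798.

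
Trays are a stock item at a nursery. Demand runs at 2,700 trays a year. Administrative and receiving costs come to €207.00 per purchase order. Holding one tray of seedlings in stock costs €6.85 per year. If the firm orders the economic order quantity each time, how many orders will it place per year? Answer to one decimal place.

N ≈ 6.7 orders per year

The optimal lot size = √(2DS/H) = √(2 × 2,700 × 207 / 6.85) ≈ 403.96.
Orders per year = D / Q* = 2,700 / 403.96 ≈ 6.684.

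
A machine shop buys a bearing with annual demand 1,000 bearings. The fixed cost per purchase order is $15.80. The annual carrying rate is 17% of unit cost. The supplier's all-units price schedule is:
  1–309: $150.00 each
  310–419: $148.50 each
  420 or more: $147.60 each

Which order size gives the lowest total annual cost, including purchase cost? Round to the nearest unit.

Q* ≈ 35 bearings

Holding cost per unit per year at price C is H = 0.17·C.
Evaluate total cost at each tier's feasible EOQ or, if the EOQ is below the tier, at the tier's minimum quantity.
EOQ at $150.00 = 35.2 (feasible in tier 1): TC = 1,000×$150.00 + (1,000/35.2)×15.8 + (35.2/2)×0.17×$150.00 = $150,897.66.
EOQ at $148.50 = 35.4 < 310, so use break Q=310: TC = 1,000×$148.50 + (1,000/310.0)×15.8 + (310.0/2)×0.17×$148.50 = $152,463.94.
EOQ at $147.60 = 35.5 < 420, so use break Q=420: TC = 1,000×$147.60 + (1,000/420.0)×15.8 + (420.0/2)×0.17×$147.60 = $152,906.94.
Lowest total cost is $150,897.66 at Q = 35.2.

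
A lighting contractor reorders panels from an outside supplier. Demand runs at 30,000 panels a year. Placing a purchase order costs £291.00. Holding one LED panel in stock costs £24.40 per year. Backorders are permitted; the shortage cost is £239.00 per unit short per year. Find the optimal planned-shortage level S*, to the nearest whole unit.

S* ≈ 82 panels

With planned backorders, Q* = √(2DS/H) · √((H+B)/B).
√(2DS/H) = √(2 × 30,000 × 291 / 24.4) = 845.916.
√((H+B)/B) = √((24.4+239)/239) = 1.0498.
Q* ≈ 888.047.
S* = Q* · H/(H+B) = 888.047 × 24.4/263.4 ≈ 82.264.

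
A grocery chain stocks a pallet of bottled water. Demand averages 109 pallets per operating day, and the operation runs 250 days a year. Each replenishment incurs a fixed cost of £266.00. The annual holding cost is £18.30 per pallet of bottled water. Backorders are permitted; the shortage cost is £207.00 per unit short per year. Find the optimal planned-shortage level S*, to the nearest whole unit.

S* ≈ 75 pallets

Annual demand D = 109 × 250 = 27,250.
With planned backorders, Q* = √(2DS/H) · √((H+B)/B).
√(2DS/H) = √(2 × 27,250 × 266 / 18.3) = 890.048.
√((H+B)/B) = √((18.3+207)/207) = 1.0433.
Q* ≈ 928.558.
S* = Q* · H/(H+B) = 928.558 × 18.3/225.3 ≈ 75.422.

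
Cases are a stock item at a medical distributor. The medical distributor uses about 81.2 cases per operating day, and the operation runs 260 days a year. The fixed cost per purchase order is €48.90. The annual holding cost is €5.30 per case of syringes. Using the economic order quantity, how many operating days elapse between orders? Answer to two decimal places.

Annual demand D = 81.2 × 260 = 21,112.
Q* = √(2DS/H) = √(2 × 21,112 × 48.9 / 5.3) ≈ 624.16.
Cycle time = Q*/D × 260 = 624.16 / 21,112 × 260 ≈ 7.687 days.

T ≈ 7.69 days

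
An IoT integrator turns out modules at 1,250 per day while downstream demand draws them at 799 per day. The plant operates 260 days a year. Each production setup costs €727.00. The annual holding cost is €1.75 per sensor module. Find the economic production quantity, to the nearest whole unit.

Q* ≈ 21,872 modules

Annual demand D = 799 × 260 = 207,740.
Production build-up factor (1 − d/p) = 1 − 799/1,250 = 0.3608.
Q* = √(2DS / (H(1 − d/p))) = √(2 × 207,740 × 727 / (1.75 × 0.3608)).
= √(302,053,960 / 0.6314) ≈ 21872.075.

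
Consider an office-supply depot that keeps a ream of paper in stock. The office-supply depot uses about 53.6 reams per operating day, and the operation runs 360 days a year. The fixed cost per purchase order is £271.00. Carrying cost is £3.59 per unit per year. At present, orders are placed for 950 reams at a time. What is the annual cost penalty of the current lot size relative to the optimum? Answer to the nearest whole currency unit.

Annual demand D = 53.6 × 360 = 19,296.
EOQ = √(2DS/H) = √(2 × 19,296 × 271 / 3.59) ≈ 1706.81.
Cost at Q* = (D/Q*)S + (Q*/2)H = √(2DSH) ≈ £6,127.46.
Cost at Q = 950: (19,296/950)×271 + (950/2)×3.59 = £5,504.44 + £1,705.25 = £7,209.69.
Excess = £7,209.69 − £6,127.46 = £1,082.23.

Extra cost ≈ £1,082 per year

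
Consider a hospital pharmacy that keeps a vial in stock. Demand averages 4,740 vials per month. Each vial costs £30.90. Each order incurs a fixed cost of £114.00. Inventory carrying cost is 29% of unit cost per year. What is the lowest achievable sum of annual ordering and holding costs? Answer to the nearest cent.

Annual demand D = 4,740 × 12 = 56,880.
Holding cost H = 0.29 × £30.90 = £8.9610 per unit per year.
EOQ = √(2DS/H) = √(2 × 56,880 × 114 / 8.961) ≈ 1203.01.
At Q*, ordering cost (D/Q*)S equals holding cost (Q*/2)H, each = √(DSH/2).
Minimum total = √(2DSH) = √(2 × 56,880 × 114 × 8.961) ≈ 10780.166.

TC* ≈ £10,780.17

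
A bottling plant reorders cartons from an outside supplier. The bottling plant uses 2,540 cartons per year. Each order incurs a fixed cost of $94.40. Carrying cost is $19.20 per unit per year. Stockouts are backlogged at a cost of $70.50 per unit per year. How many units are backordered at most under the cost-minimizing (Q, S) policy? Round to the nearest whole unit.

S* ≈ 38 cartons

With planned backorders, Q* = √(2DS/H) · √((H+B)/B).
√(2DS/H) = √(2 × 2,540 × 94.4 / 19.2) = 158.040.
√((H+B)/B) = √((19.2+70.5)/70.5) = 1.1280.
Q* ≈ 178.266.
S* = Q* · H/(H+B) = 178.266 × 19.2/89.7 ≈ 38.157.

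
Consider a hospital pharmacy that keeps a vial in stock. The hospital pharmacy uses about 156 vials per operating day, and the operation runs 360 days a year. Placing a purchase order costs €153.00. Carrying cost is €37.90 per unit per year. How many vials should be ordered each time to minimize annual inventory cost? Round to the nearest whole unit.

Q* ≈ 673 vials

Annual demand D = 156 × 360 = 56,160.
EOQ = √(2DS / H) = √(2 × 56,160 × 153 / 37.9).
= √(17,184,960 / 37.9) = √453,429.0237 ≈ 673.371.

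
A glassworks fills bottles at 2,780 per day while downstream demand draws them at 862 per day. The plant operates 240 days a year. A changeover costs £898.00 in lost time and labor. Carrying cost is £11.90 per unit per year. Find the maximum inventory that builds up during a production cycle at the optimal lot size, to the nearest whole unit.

I_max ≈ 4,641 bottles

Annual demand D = 862 × 240 = 206,880.
Production build-up factor (1 − d/p) = 1 − 862/2,780 = 0.6899.
Q* = √(2DS / (H(1 − d/p))) = √(2 × 206,880 × 898 / (11.9 × 0.6899)).
= √(371,556,480 / 8.2101) ≈ 6727.242.
Maximum inventory = Q*(1 − d/p) = 6727.242 × 0.6899 ≈ 4641.313.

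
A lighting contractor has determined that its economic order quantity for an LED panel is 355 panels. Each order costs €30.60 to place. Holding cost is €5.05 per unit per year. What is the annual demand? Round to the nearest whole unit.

D ≈ 10,399 panels per year

Squaring Q* = √(2DS/H) gives Q*² = 2DS/H.
From Q* = √(2DS/H): D = Q*²H / (2S) = 355² × 5.05 / (2 × 30.6) = 10399.122.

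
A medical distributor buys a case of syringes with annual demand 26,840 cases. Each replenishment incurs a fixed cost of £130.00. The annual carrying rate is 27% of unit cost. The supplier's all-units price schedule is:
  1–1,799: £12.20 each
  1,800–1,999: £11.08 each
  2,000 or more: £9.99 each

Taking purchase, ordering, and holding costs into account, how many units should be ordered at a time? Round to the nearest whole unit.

Q* ≈ 2,000 cases

Holding cost per unit per year at price C is H = 0.27·C.
For each price level, check whether its EOQ is feasible; otherwise the best quantity at that price is the breakpoint.
EOQ at £12.20 = 1455.5 (feasible in tier 1): TC = 26,840×£12.20 + (26,840/1455.5)×130 + (1455.5/2)×0.27×£12.20 = £332,242.46.
EOQ at £11.08 = 1527.3 < 1800, so use break Q=1800: TC = 26,840×£11.08 + (26,840/1800.0)×130 + (1800.0/2)×0.27×£11.08 = £302,018.08.
EOQ at £9.99 = 1608.5 < 2000, so use break Q=2000: TC = 26,840×£9.99 + (26,840/2000.0)×130 + (2000.0/2)×0.27×£9.99 = £272,573.50.
Lowest total cost is £272,573.50 at Q = 2000.0.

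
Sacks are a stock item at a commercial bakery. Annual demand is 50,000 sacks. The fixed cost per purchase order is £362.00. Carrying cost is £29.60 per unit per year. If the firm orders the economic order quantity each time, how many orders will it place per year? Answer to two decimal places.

N ≈ 45.21 orders per year

The optimal lot size = √(2DS/H) = √(2 × 50,000 × 362 / 29.6) ≈ 1105.88.
Orders per year = D / Q* = 50,000 / 1105.88 ≈ 45.213.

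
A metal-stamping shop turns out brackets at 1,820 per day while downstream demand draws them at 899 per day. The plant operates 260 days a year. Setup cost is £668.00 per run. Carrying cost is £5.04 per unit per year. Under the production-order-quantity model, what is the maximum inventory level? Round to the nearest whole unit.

Annual demand D = 899 × 260 = 233,740.
Production build-up factor (1 − d/p) = 1 − 899/1,820 = 0.5060.
Q* = √(2DS / (H(1 − d/p))) = √(2 × 233,740 × 668 / (5.04 × 0.5060)).
= √(312,276,640 / 2.5505) ≈ 11065.228.
Maximum inventory = Q*(1 − d/p) = 11065.228 × 0.5060 ≈ 5599.492.

I_max ≈ 5,599 brackets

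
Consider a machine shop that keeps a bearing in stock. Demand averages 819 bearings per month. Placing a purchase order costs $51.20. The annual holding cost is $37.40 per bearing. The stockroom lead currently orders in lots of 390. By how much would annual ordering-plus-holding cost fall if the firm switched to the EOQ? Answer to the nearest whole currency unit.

Extra cost ≈ $2,448 per year

Annual demand D = 819 × 12 = 9,828.
EOQ = √(2DS/H) = √(2 × 9,828 × 51.2 / 37.4) ≈ 164.04.
Cost at Q* = (D/Q*)S + (Q*/2)H = √(2DSH) ≈ $6,135.05.
Cost at Q = 390: (9,828/390)×51.2 + (390/2)×37.4 = $1,290.24 + $7,293.00 = $8,583.24.
Excess = $8,583.24 − $6,135.05 = $2,448.19.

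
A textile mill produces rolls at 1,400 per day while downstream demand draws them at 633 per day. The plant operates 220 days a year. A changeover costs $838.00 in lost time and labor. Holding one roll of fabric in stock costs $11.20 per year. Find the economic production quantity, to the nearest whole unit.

Annual demand D = 633 × 220 = 139,260.
Production build-up factor (1 − d/p) = 1 − 633/1,400 = 0.5479.
Q* = √(2DS / (H(1 − d/p))) = √(2 × 139,260 × 838 / (11.2 × 0.5479)).
= √(233,399,760 / 6.136) ≈ 6167.477.

Q* ≈ 6,167 rolls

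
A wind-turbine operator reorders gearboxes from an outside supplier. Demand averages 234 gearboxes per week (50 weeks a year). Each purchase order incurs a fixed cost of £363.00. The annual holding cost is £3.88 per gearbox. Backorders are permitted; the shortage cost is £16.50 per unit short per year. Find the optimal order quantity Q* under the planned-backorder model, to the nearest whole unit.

Q* ≈ 1,644 gearboxes

Annual demand D = 234 × 50 = 11,700.
With planned backorders, Q* = √(2DS/H) · √((H+B)/B).
√(2DS/H) = √(2 × 11,700 × 363 / 3.88) = 1479.604.
√((H+B)/B) = √((3.88+16.5)/16.5) = 1.1114.
Q* ≈ 1644.393.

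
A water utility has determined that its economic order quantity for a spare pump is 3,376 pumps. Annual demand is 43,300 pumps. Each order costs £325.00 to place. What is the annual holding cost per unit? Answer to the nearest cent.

Squaring Q* = √(2DS/H) gives Q*² = 2DS/H.
From Q* = √(2DS/H): H = 2DS / Q*² = 2 × 43,300 × 325 / 3,376² = 2.4694.

H ≈ £2.47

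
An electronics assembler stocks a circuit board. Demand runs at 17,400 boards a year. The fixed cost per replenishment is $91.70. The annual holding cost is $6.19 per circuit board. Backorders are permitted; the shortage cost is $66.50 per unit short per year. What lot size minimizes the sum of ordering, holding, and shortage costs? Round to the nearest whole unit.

With planned backorders, Q* = √(2DS/H) · √((H+B)/B).
√(2DS/H) = √(2 × 17,400 × 91.7 / 6.19) = 718.007.
√((H+B)/B) = √((6.19+66.5)/66.5) = 1.0455.
Q* ≈ 750.681.

Q* ≈ 751 boards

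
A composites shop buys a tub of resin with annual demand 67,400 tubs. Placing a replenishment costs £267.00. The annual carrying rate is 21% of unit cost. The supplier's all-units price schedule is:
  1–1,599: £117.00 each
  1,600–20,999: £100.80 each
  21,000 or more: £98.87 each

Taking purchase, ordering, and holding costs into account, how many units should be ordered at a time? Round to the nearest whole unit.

Q* ≈ 1,600 tubs

Holding cost per unit per year at price C is H = 0.21·C.
Evaluate total cost at each tier's feasible EOQ or, if the EOQ is below the tier, at the tier's minimum quantity.
EOQ at £117.00 = 1210.3 (feasible in tier 1): TC = 67,400×£117.00 + (67,400/1210.3)×267 + (1210.3/2)×0.21×£117.00 = £7,915,537.41.
EOQ at £100.80 = 1303.9 < 1600, so use break Q=1600: TC = 67,400×£100.80 + (67,400/1600.0)×267 + (1600.0/2)×0.21×£100.80 = £6,822,101.78.
EOQ at £98.87 = 1316.6 < 21000, so use break Q=21000: TC = 67,400×£98.87 + (67,400/21000.0)×267 + (21000.0/2)×0.21×£98.87 = £6,882,703.29.
Lowest total cost is £6,822,101.78 at Q = 1600.0.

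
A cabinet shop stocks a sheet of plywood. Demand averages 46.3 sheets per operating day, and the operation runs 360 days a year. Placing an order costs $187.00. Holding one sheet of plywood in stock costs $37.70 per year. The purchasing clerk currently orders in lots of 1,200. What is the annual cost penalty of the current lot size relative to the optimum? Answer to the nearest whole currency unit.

Extra cost ≈ $9,887 per year

Annual demand D = 46.3 × 360 = 16,668.
EOQ = √(2DS/H) = √(2 × 16,668 × 187 / 37.7) ≈ 406.64.
Cost at Q* = (D/Q*)S + (Q*/2)H = √(2DSH) ≈ $15,330.21.
Cost at Q = 1,200: (16,668/1,200)×187 + (1,200/2)×37.7 = $2,597.43 + $22,620.00 = $25,217.43.
Excess = $25,217.43 − $15,330.21 = $9,887.22.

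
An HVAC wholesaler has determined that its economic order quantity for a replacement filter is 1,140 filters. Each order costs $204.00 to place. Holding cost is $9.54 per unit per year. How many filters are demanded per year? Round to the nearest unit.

Squaring Q* = √(2DS/H) gives Q*² = 2DS/H.
From Q* = √(2DS/H): D = Q*²H / (2S) = 1,140² × 9.54 / (2 × 204) = 30387.706.

D ≈ 30,388 filters per year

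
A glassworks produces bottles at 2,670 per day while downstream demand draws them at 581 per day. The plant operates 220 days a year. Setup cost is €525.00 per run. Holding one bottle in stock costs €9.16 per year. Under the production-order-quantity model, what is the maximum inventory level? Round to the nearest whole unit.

Annual demand D = 581 × 220 = 127,820.
Production build-up factor (1 − d/p) = 1 − 581/2,670 = 0.7824.
Q* = √(2DS / (H(1 − d/p))) = √(2 × 127,820 × 525 / (9.16 × 0.7824)).
= √(134,211,000 / 7.1668) ≈ 4327.457.
Maximum inventory = Q*(1 − d/p) = 4327.457 × 0.7824 ≈ 3385.789.

I_max ≈ 3,386 bottles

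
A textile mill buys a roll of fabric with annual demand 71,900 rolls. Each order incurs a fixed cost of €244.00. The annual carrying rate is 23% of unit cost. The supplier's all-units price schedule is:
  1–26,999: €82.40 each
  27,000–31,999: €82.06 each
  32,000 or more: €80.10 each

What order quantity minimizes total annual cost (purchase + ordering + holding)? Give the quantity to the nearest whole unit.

Q* ≈ 1,361 rolls

Holding cost per unit per year at price C is H = 0.23·C.
Candidates are each tier's EOQ (if it falls in that tier) and each price-break quantity.
EOQ at €82.40 = 1360.7 (feasible in tier 1): TC = 71,900×€82.40 + (71,900/1360.7)×244 + (1360.7/2)×0.23×€82.40 = €5,950,347.06.
EOQ at €82.06 = 1363.5 < 27000, so use break Q=27000: TC = 71,900×€82.06 + (71,900/27000.0)×244 + (27000.0/2)×0.23×€82.06 = €6,155,560.06.
EOQ at €80.10 = 1380.0 < 32000, so use break Q=32000: TC = 71,900×€80.10 + (71,900/32000.0)×244 + (32000.0/2)×0.23×€80.10 = €6,054,506.24.
Lowest total cost is €5,950,347.06 at Q = 1360.7.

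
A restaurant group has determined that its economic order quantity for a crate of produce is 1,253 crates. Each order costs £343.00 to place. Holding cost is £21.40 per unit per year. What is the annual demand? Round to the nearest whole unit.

D ≈ 48,977 crates per year

The basic EOQ model gives Q* = √(2DS/H); rearrange for the unknown.
From Q* = √(2DS/H): D = Q*²H / (2S) = 1,253² × 21.4 / (2 × 343) = 48976.957.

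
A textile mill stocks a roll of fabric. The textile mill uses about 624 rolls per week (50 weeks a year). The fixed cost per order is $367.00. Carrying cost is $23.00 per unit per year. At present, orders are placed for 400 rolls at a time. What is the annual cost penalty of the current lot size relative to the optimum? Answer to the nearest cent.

Annual demand D = 624 × 50 = 31,200.
EOQ = √(2DS/H) = √(2 × 31,200 × 367 / 23) ≈ 997.84.
Cost at Q* = (D/Q*)S + (Q*/2)H = √(2DSH) ≈ $22,950.35.
Cost at Q = 400: (31,200/400)×367 + (400/2)×23 = $28,626.00 + $4,600.00 = $33,226.00.
Excess = $33,226.00 − $22,950.35 = $10,275.65.

Extra cost ≈ $10,275.65 per year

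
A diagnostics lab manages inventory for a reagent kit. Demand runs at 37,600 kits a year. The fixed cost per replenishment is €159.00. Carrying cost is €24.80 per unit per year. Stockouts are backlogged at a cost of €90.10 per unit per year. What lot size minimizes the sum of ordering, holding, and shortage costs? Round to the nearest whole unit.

With planned backorders, Q* = √(2DS/H) · √((H+B)/B).
√(2DS/H) = √(2 × 37,600 × 159 / 24.8) = 694.355.
√((H+B)/B) = √((24.8+90.1)/90.1) = 1.1293.
Q* ≈ 784.114.

Q* ≈ 784 kits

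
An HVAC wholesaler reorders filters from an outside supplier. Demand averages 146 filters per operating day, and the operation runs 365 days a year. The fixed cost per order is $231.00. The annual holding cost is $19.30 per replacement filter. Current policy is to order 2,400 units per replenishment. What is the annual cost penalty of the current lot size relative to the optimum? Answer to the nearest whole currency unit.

Annual demand D = 146 × 365 = 53,290.
EOQ = √(2DS/H) = √(2 × 53,290 × 231 / 19.3) ≈ 1129.45.
Cost at Q* = (D/Q*)S + (Q*/2)H = √(2DSH) ≈ $21,798.29.
Cost at Q = 2,400: (53,290/2,400)×231 + (2,400/2)×19.3 = $5,129.16 + $23,160.00 = $28,289.16.
Excess = $28,289.16 − $21,798.29 = $6,490.87.

Extra cost ≈ $6,491 per year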